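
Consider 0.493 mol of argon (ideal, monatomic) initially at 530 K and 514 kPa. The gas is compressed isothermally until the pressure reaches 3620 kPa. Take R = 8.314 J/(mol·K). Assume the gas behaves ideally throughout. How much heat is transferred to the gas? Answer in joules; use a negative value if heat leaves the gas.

-4240 J

V₁ = nRT₁/P₁ = 0.493×8.314×530/514 = 4.23 L.
Isothermal: T stays 530 K; PV = const ⇒ V₂ = 0.600 L, P₂ = 3620 kPa.
ΔU = 0 (ideal gas, T constant).
W = nRT ln(V₂/V₁) = 0.493×8.314×530×ln(0.142) = -4240 J.
Q = ΔU + W = -4240 J.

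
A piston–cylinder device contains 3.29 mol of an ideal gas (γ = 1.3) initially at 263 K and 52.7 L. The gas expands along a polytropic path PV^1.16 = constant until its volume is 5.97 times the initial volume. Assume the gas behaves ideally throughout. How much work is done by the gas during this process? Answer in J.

11200 J

P₁ = nRT₁/V₁ = 3.29×8.314×263/52.7 = 137 kPa.
Polytropic n=1.16: T₂ = T₁(V₁/V₂)^(n−1) = 263×(0.168)^0.16 = 198 K; P₂ = P₁(V₁/V₂)^n = 17.2 kPa.
W = (P₁V₁−P₂V₂)/(n−1) = (137×52.7−17.2×315)/0.16 = 11200 J.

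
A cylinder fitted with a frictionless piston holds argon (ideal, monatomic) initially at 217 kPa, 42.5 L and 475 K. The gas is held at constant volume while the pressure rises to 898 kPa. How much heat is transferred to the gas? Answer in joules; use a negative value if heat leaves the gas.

n = P₁V₁/(RT₁) = 217×42.5/(8.314×475) = 2.34 mol.
Isochoric: V stays 42.5 L; P/T = const ⇒ T₂ = 1970 K, P₂ = 898 kPa.
W = 0 (no volume change).
ΔU = nCvΔT = 2.34×12.5×(1970−475) = 43400 J.
Q = ΔU = 43400 J.

43400 J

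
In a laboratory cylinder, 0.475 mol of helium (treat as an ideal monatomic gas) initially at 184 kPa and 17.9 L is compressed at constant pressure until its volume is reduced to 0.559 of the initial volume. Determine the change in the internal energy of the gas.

T₁ = P₁V₁/(nR) = 184×17.9/(0.475×8.314) = 834 K.
Isobaric: P stays 184 kPa; V/T = const ⇒ T₂ = 466 K, V₂ = 10.0 L.
For an ideal gas ΔU = nCvΔT with Cv = (3/2)R = 12.5 J/(mol·K).
ΔU = 0.475×12.5×(466−834) = -2180 J.

-2180 J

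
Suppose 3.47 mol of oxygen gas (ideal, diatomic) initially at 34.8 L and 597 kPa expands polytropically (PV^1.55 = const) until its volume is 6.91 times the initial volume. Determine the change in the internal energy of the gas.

T₁ = P₁V₁/(nR) = 597×34.8/(3.47×8.314) = 720 K.
Polytropic n=1.55: T₂ = T₁(V₁/V₂)^(n−1) = 720×(0.145)^0.55 = 249 K; P₂ = P₁(V₁/V₂)^n = 29.8 kPa.
For an ideal gas ΔU = nCvΔT with Cv = (5/2)R = 20.8 J/(mol·K).
ΔU = 3.47×20.8×(249−720) = -34000 J.

-34000 J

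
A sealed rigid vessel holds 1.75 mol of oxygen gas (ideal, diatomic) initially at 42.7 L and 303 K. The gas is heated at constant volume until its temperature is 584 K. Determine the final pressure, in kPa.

P₁ = nRT₁/V₁ = 1.75×8.314×303/42.7 = 103 kPa.
Isochoric: V stays 42.7 L; P/T = const ⇒ T₂ = 584 K, P₂ = 199 kPa.

199 kPa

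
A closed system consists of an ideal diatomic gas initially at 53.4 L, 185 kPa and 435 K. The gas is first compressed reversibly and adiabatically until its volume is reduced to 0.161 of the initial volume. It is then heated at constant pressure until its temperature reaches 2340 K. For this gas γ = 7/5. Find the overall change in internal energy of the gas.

108000 J

n = P₁V₁/(RT₁) = 185×53.4/(8.314×435) = 2.73 mol.
Step 1 — Adiabatic: TV^(γ−1) = const ⇒ T₂ = 435×(6.21)^0.400 = 903 K; PV^γ = const ⇒ P₂ = 2390 kPa.
ΔU = nCvΔT = 2.73×20.8×(903−435) = 26600 J.
Q = 0 for an adiabatic process, so W = −ΔU = -26600 J.
State after step 1: P = 2390 kPa, V = 8.60 L, T = 903 K.
Step 2 — Isobaric: P stays 2390 kPa; V/T = const ⇒ T₂ = 2340 K, V₂ = 22.3 L.
W = PΔV = 2390×(22.3−8.60) kPa·L = 32600 J.
ΔU = nCvΔT = 2.73×20.8×(2340−903) = 81600 J.
Q = ΔU + W = nCpΔT = 114000 J.
Net over both steps: W = 6050 J, Q = 114000 J, ΔU = 108000 J.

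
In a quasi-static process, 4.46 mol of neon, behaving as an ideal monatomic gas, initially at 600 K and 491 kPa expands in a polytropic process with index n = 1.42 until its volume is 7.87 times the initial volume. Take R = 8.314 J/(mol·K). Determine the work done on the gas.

-30700 J

V₁ = nRT₁/P₁ = 4.46×8.314×600/491 = 45.3 L.
Polytropic n=1.42: T₂ = T₁(V₁/V₂)^(n−1) = 600×(0.127)^0.42 = 252 K; P₂ = P₁(V₁/V₂)^n = 26.2 kPa.
W = (P₁V₁−P₂V₂)/(n−1) = (491×45.3−26.2×357)/0.42 = 30700 J.
Work done on the gas = −W_by = -30700 J.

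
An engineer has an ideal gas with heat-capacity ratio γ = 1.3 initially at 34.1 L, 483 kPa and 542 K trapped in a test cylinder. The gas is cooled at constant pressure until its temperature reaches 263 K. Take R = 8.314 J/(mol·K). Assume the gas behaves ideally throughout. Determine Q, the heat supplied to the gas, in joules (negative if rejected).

-36700 J

n = P₁V₁/(RT₁) = 483×34.1/(8.314×542) = 3.66 mol.
Isobaric: P stays 483 kPa; V/T = const ⇒ T₂ = 263 K, V₂ = 16.5 L.
W = PΔV = 483×(16.5−34.1) kPa·L = -8480 J.
ΔU = nCvΔT = 3.66×27.7×(263−542) = -28300 J.
Q = ΔU + W = nCpΔT = -36700 J.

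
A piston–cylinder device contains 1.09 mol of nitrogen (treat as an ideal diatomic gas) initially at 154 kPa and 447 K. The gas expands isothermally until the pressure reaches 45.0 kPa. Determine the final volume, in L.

V₁ = nRT₁/P₁ = 1.09×8.314×447/154 = 26.3 L.
Isothermal: T stays 447 K; PV = const ⇒ V₂ = 90.0 L, P₂ = 45.0 kPa.

90.0 L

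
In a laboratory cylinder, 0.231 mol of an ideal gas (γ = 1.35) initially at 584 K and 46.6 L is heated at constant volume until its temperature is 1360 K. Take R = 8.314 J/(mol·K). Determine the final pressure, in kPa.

56.0 kPa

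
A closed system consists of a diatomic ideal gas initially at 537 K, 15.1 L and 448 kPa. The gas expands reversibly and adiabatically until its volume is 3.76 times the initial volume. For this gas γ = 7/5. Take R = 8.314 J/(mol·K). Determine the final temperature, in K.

316 K

Adiabatic: TV^(γ−1) = const ⇒ T₂ = 537×(0.266)^0.400 = 316 K; PV^γ = const ⇒ P₂ = 70.1 kPa.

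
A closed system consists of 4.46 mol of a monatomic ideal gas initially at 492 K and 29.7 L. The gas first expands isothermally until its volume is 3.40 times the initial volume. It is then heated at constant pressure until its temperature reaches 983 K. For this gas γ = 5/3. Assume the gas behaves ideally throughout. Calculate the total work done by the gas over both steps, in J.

40500 J

P₁ = nRT₁/V₁ = 4.46×8.314×492/29.7 = 614 kPa.
Step 1 — Isothermal: T stays 492 K; PV = const ⇒ V₂ = 101 L, P₂ = 181 kPa.
ΔU = 0 (ideal gas, T constant).
W = nRT ln(V₂/V₁) = 4.46×8.314×492×ln(3.40) = 22300 J.
Q = ΔU + W = 22300 J.
State after step 1: P = 181 kPa, V = 101 L, T = 492 K.
Step 2 — Isobaric: P stays 181 kPa; V/T = const ⇒ T₂ = 983 K, V₂ = 202 L.
W = PΔV = 181×(202−101) kPa·L = 18200 J.
ΔU = nCvΔT = 4.46×12.5×(983−492) = 27300 J.
Q = ΔU + W = nCpΔT = 45500 J.
Net over both steps: W = 40500 J, Q = 67800 J, ΔU = 27300 J.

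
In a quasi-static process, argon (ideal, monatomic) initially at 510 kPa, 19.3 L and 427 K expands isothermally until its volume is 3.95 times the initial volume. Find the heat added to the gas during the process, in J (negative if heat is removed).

13500 J

n = P₁V₁/(RT₁) = 510×19.3/(8.314×427) = 2.77 mol.
Isothermal: T stays 427 K; PV = const ⇒ V₂ = 76.2 L, P₂ = 129 kPa.
ΔU = 0 (ideal gas, T constant).
W = nRT ln(V₂/V₁) = 2.77×8.314×427×ln(3.95) = 13500 J.
Q = ΔU + W = 13500 J.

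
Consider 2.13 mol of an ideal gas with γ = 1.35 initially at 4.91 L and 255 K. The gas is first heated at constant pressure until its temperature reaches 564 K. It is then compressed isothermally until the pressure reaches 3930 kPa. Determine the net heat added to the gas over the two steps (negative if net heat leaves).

6600 J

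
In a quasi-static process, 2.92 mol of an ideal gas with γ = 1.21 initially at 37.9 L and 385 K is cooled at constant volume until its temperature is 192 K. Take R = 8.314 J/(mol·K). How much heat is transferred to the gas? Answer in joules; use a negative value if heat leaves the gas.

P₁ = nRT₁/V₁ = 2.92×8.314×385/37.9 = 247 kPa.
Isochoric: V stays 37.9 L; P/T = const ⇒ T₂ = 192 K, P₂ = 123 kPa.
W = 0 (no volume change).
ΔU = nCvΔT = 2.92×39.6×(192−385) = -22300 J.
Q = ΔU = -22300 J.

-22300 J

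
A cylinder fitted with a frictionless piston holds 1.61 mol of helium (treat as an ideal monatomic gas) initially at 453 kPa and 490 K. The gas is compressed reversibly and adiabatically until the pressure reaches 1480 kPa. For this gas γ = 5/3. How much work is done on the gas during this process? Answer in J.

V₁ = nRT₁/P₁ = 1.61×8.314×490/453 = 14.5 L.
Adiabatic: T₂/T₁ = (P₂/P₁)^((γ−1)/γ) ⇒ T₂ = 490×(3.27)^0.400 = 787 K; V₂ = 7.12 L.
ΔU = nCvΔT = 1.61×12.5×(787−490) = 5960 J.
Q = 0 for an adiabatic process, so W = −ΔU = -5960 J.
Work done on the gas = −W_by = 5960 J.

5960 J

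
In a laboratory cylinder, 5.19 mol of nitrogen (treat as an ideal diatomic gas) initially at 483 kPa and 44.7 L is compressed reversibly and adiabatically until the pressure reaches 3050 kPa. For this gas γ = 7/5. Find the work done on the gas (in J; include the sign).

37400 J

T₁ = P₁V₁/(nR) = 483×44.7/(5.19×8.314) = 500 K.
Adiabatic: T₂/T₁ = (P₂/P₁)^((γ−1)/γ) ⇒ T₂ = 500×(6.31)^0.286 = 847 K; V₂ = 12.0 L.
ΔU = nCvΔT = 5.19×20.8×(847−500) = 37400 J.
Q = 0 for an adiabatic process, so W = −ΔU = -37400 J.
Work done on the gas = −W_by = 37400 J.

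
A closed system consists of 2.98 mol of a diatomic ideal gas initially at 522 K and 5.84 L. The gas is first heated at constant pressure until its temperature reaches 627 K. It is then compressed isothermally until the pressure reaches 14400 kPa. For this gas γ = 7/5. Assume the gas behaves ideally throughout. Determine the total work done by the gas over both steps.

P₁ = nRT₁/V₁ = 2.98×8.314×522/5.84 = 2210 kPa.
Step 1 — Isobaric: P stays 2210 kPa; V/T = const ⇒ T₂ = 627 K, V₂ = 7.01 L.
W = PΔV = 2210×(7.01−5.84) kPa·L = 2600 J.
ΔU = nCvΔT = 2.98×20.8×(627−522) = 6500 J.
Q = ΔU + W = nCpΔT = 9110 J.
State after step 1: P = 2210 kPa, V = 7.01 L, T = 627 K.
Step 2 — Isothermal: T stays 627 K; PV = const ⇒ V₂ = 1.08 L, P₂ = 14400 kPa.
ΔU = 0 (ideal gas, T constant).
W = nRT ln(V₂/V₁) = 2.98×8.314×627×ln(0.154) = -29100 J.
Q = ΔU + W = -29100 J.
Net over both steps: W = -26500 J, Q = -20000 J, ΔU = 6500 J.

-26500 J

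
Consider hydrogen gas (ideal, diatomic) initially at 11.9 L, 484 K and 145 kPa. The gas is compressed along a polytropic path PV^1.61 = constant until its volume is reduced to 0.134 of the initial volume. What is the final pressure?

3690 kPa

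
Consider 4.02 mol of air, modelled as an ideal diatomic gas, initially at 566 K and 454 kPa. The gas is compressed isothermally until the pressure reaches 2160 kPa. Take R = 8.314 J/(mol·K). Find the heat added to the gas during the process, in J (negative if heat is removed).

V₁ = nRT₁/P₁ = 4.02×8.314×566/454 = 41.7 L.
Isothermal: T stays 566 K; PV = const ⇒ V₂ = 8.76 L, P₂ = 2160 kPa.
ΔU = 0 (ideal gas, T constant).
W = nRT ln(V₂/V₁) = 4.02×8.314×566×ln(0.210) = -29500 J.
Q = ΔU + W = -29500 J.

-29500 J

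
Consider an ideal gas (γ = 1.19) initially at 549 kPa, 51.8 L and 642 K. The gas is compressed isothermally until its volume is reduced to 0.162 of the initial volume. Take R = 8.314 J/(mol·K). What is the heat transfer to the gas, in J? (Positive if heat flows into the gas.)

-51800 J

n = P₁V₁/(RT₁) = 549×51.8/(8.314×642) = 5.33 mol.
Isothermal: T stays 642 K; PV = const ⇒ V₂ = 8.39 L, P₂ = 3390 kPa.
ΔU = 0 (ideal gas, T constant).
W = nRT ln(V₂/V₁) = 5.33×8.314×642×ln(0.162) = -51800 J.
Q = ΔU + W = -51800 J.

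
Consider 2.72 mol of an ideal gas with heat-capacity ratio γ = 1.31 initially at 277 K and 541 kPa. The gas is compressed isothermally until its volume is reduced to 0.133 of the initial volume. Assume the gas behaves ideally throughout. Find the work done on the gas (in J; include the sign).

V₁ = nRT₁/P₁ = 2.72×8.314×277/541 = 11.6 L.
Isothermal: T stays 277 K; PV = const ⇒ V₂ = 1.54 L, P₂ = 4070 kPa.
W = nRT ln(V₂/V₁) = 2.72×8.314×277×ln(0.133) = -12600 J.
Work done on the gas = −W_by = 12600 J.

12600 J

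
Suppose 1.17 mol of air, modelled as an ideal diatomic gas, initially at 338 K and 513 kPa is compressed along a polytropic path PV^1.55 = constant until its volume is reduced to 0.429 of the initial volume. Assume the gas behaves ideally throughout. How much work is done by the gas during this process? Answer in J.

V₁ = nRT₁/P₁ = 1.17×8.314×338/513 = 6.41 L.
Polytropic n=1.55: T₂ = T₁(V₁/V₂)^(n−1) = 338×(2.33)^0.55 = 538 K; P₂ = P₁(V₁/V₂)^n = 1900 kPa.
W = (P₁V₁−P₂V₂)/(n−1) = (513×6.41−1900×2.75)/0.55 = -3540 J.

-3540 J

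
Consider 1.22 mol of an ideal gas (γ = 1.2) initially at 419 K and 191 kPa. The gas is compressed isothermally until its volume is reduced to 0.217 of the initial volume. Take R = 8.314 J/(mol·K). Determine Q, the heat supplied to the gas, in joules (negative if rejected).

-6490 J

V₁ = nRT₁/P₁ = 1.22×8.314×419/191 = 22.3 L.
Isothermal: T stays 419 K; PV = const ⇒ V₂ = 4.83 L, P₂ = 880 kPa.
ΔU = 0 (ideal gas, T constant).
W = nRT ln(V₂/V₁) = 1.22×8.314×419×ln(0.217) = -6490 J.
Q = ΔU + W = -6490 J.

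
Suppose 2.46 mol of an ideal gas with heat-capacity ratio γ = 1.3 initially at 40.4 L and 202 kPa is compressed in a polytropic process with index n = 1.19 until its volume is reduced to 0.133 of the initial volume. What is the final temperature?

T₁ = P₁V₁/(nR) = 202×40.4/(2.46×8.314) = 399 K.
Polytropic n=1.19: T₂ = T₁(V₁/V₂)^(n−1) = 399×(7.52)^0.19 = 585 K; P₂ = P₁(V₁/V₂)^n = 2230 kPa.

585 K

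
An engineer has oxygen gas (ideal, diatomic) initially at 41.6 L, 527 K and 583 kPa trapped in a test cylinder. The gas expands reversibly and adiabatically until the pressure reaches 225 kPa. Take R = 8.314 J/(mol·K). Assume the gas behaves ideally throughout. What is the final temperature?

401 K

Adiabatic: T₂/T₁ = (P₂/P₁)^((γ−1)/γ) ⇒ T₂ = 527×(0.386)^0.286 = 401 K; V₂ = 82.1 L.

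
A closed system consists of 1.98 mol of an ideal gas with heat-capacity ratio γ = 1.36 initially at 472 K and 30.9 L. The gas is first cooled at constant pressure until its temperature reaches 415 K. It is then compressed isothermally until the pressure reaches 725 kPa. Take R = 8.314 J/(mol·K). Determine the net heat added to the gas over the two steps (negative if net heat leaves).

-10800 J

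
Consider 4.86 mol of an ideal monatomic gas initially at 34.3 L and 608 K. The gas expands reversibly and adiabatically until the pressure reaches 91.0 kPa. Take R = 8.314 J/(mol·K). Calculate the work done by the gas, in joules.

20700 J

P₁ = nRT₁/V₁ = 4.86×8.314×608/34.3 = 716 kPa.
Adiabatic: T₂/T₁ = (P₂/P₁)^((γ−1)/γ) ⇒ T₂ = 608×(0.127)^0.400 = 266 K; V₂ = 118 L.
ΔU = nCvΔT = 4.86×12.5×(266−608) = -20700 J.
Q = 0 for an adiabatic process, so W = −ΔU = 20700 J.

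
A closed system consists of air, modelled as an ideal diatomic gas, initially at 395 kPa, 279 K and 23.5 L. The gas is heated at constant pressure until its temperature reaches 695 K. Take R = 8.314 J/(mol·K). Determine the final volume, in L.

Isobaric: P stays 395 kPa; V/T = const ⇒ T₂ = 695 K, V₂ = 58.5 L.

58.5 L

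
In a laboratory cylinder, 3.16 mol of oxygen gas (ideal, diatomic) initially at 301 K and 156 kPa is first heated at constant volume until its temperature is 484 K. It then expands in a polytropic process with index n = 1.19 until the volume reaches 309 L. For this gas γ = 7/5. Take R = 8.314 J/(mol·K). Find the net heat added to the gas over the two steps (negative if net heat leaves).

22200 J

V₁ = nRT₁/P₁ = 3.16×8.314×301/156 = 50.7 L.
Step 1 — Isochoric: V stays 50.7 L; P/T = const ⇒ T₂ = 484 K, P₂ = 251 kPa.
W = 0 (no volume change).
ΔU = nCvΔT = 3.16×20.8×(484−301) = 12000 J.
Q = ΔU = 12000 J.
State after step 1: P = 251 kPa, V = 50.7 L, T = 484 K.
Step 2 — Polytropic n=1.19: T₂ = T₁(V₁/V₂)^(n−1) = 484×(0.164)^0.19 = 343 K; P₂ = P₁(V₁/V₂)^n = 29.2 kPa.
W = (P₁V₁−P₂V₂)/(n−1) = (251×50.7−29.2×309)/0.19 = 19500 J.
ΔU = nCvΔT = 3.16×20.8×(343−484) = -9240 J.
Q = ΔU + W = 10200 J.
Net over both steps: W = 19500 J, Q = 22200 J, ΔU = 2780 J.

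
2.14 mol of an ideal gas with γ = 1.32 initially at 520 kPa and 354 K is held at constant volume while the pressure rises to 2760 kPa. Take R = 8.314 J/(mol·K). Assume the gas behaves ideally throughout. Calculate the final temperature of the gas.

1880 K

V₁ = nRT₁/P₁ = 2.14×8.314×354/520 = 12.1 L.
Isochoric: V stays 12.1 L; P/T = const ⇒ T₂ = 1880 K, P₂ = 2760 kPa.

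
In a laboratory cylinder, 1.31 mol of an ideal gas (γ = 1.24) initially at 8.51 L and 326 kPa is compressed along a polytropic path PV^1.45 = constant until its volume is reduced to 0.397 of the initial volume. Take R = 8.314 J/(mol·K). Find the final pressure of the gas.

1240 kPa

T₁ = P₁V₁/(nR) = 326×8.51/(1.31×8.314) = 255 K.
Polytropic n=1.45: T₂ = T₁(V₁/V₂)^(n−1) = 255×(2.52)^0.45 = 386 K; P₂ = P₁(V₁/V₂)^n = 1240 kPa.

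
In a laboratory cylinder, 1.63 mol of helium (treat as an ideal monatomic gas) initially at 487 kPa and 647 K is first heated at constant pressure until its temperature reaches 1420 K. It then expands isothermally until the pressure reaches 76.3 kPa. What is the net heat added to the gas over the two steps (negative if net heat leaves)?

V₁ = nRT₁/P₁ = 1.63×8.314×647/487 = 18.0 L.
Step 1 — Isobaric: P stays 487 kPa; V/T = const ⇒ T₂ = 1420 K, V₂ = 39.5 L.
W = PΔV = 487×(39.5−18.0) kPa·L = 10500 J.
ΔU = nCvΔT = 1.63×12.5×(1420−647) = 15700 J.
Q = ΔU + W = nCpΔT = 26200 J.
State after step 1: P = 487 kPa, V = 39.5 L, T = 1420 K.
Step 2 — Isothermal: T stays 1420 K; PV = const ⇒ V₂ = 252 L, P₂ = 76.3 kPa.
ΔU = 0 (ideal gas, T constant).
W = nRT ln(V₂/V₁) = 1.63×8.314×1420×ln(6.38) = 35700 J.
Q = ΔU + W = 35700 J.
Net over both steps: W = 46100 J, Q = 61900 J, ΔU = 15700 J.

61900 J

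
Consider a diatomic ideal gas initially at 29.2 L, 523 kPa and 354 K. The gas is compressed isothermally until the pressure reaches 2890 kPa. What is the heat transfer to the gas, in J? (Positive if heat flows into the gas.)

n = P₁V₁/(RT₁) = 523×29.2/(8.314×354) = 5.19 mol.
Isothermal: T stays 354 K; PV = const ⇒ V₂ = 5.28 L, P₂ = 2890 kPa.
ΔU = 0 (ideal gas, T constant).
W = nRT ln(V₂/V₁) = 5.19×8.314×354×ln(0.181) = -26100 J.
Q = ΔU + W = -26100 J.

-26100 J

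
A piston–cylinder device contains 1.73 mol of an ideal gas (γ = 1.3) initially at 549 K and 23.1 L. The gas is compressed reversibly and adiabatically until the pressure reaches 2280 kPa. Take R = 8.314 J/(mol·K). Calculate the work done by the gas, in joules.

-14500 J

P₁ = nRT₁/V₁ = 1.73×8.314×549/23.1 = 342 kPa.
Adiabatic: T₂/T₁ = (P₂/P₁)^((γ−1)/γ) ⇒ T₂ = 549×(6.67)^0.231 = 851 K; V₂ = 5.37 L.
ΔU = nCvΔT = 1.73×27.7×(851−549) = 14500 J.
Q = 0 for an adiabatic process, so W = −ΔU = -14500 J.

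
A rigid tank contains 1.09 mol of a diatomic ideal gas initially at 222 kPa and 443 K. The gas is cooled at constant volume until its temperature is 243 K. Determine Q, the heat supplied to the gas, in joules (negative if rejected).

V₁ = nRT₁/P₁ = 1.09×8.314×443/222 = 18.1 L.
Isochoric: V stays 18.1 L; P/T = const ⇒ T₂ = 243 K, P₂ = 122 kPa.
W = 0 (no volume change).
ΔU = nCvΔT = 1.09×20.8×(243−443) = -4530 J.
Q = ΔU = -4530 J.

-4530 J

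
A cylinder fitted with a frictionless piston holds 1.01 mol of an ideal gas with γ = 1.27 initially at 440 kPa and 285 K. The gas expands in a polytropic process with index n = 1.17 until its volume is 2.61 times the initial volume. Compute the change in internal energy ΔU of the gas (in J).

-1330 J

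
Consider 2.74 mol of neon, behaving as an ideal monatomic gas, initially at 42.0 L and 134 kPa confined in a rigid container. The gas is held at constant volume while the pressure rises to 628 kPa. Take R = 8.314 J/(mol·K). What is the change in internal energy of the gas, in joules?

31100 J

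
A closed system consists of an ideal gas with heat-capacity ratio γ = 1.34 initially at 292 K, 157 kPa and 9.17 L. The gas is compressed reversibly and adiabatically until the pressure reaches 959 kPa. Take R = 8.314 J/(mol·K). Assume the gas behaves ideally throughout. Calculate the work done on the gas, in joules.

n = P₁V₁/(RT₁) = 157×9.17/(8.314×292) = 0.593 mol.
Adiabatic: T₂/T₁ = (P₂/P₁)^((γ−1)/γ) ⇒ T₂ = 292×(6.11)^0.254 = 462 K; V₂ = 2.38 L.
ΔU = nCvΔT = 0.593×24.5×(462−292) = 2470 J.
Q = 0 for an adiabatic process, so W = −ΔU = -2470 J.
Work done on the gas = −W_by = 2470 J.

2470 J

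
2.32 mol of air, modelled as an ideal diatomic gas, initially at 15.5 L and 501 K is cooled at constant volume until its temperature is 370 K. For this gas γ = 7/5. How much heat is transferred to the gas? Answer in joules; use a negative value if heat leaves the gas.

-6320 J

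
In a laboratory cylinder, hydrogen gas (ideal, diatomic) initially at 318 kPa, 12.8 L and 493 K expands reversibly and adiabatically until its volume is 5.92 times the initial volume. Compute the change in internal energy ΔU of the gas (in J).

-5180 J

n = P₁V₁/(RT₁) = 318×12.8/(8.314×493) = 0.993 mol.
Adiabatic: TV^(γ−1) = const ⇒ T₂ = 493×(0.169)^0.400 = 242 K; PV^γ = const ⇒ P₂ = 26.4 kPa.
For an ideal gas ΔU = nCvΔT with Cv = (5/2)R = 20.8 J/(mol·K).
ΔU = 0.993×20.8×(242−493) = -5180 J.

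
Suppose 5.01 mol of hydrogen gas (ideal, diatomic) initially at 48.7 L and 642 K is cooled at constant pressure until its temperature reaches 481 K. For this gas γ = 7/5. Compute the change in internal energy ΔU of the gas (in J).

P₁ = nRT₁/V₁ = 5.01×8.314×642/48.7 = 549 kPa.
Isobaric: P stays 549 kPa; V/T = const ⇒ T₂ = 481 K, V₂ = 36.5 L.
For an ideal gas ΔU = nCvΔT with Cv = (5/2)R = 20.8 J/(mol·K).
ΔU = 5.01×20.8×(481−642) = -16800 J.

-16800 J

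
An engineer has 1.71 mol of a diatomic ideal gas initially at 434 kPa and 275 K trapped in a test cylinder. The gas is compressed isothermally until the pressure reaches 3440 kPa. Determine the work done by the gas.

V₁ = nRT₁/P₁ = 1.71×8.314×275/434 = 9.01 L.
Isothermal: T stays 275 K; PV = const ⇒ V₂ = 1.14 L, P₂ = 3440 kPa.
W = nRT ln(V₂/V₁) = 1.71×8.314×275×ln(0.126) = -8090 J.

-8090 J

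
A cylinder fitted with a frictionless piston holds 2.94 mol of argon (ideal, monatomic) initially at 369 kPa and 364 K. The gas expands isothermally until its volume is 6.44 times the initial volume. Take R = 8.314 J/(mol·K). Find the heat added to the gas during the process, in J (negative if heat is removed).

V₁ = nRT₁/P₁ = 2.94×8.314×364/369 = 24.1 L.
Isothermal: T stays 364 K; PV = const ⇒ V₂ = 155 L, P₂ = 57.3 kPa.
ΔU = 0 (ideal gas, T constant).
W = nRT ln(V₂/V₁) = 2.94×8.314×364×ln(6.44) = 16600 J.
Q = ΔU + W = 16600 J.

16600 J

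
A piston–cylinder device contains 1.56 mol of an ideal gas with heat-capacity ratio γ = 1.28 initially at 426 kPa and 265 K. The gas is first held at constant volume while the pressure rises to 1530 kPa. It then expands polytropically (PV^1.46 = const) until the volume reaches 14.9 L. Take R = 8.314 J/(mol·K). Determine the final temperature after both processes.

718 K

V₁ = nRT₁/P₁ = 1.56×8.314×265/426 = 8.07 L.
Step 1 — Isochoric: V stays 8.07 L; P/T = const ⇒ T₂ = 952 K, P₂ = 1530 kPa.
W = 0 (no volume change).
ΔU = nCvΔT = 1.56×29.7×(952−265) = 31800 J.
Q = ΔU = 31800 J.
State after step 1: P = 1530 kPa, V = 8.07 L, T = 952 K.
Step 2 — Polytropic n=1.46: T₂ = T₁(V₁/V₂)^(n−1) = 952×(0.541)^0.46 = 718 K; P₂ = P₁(V₁/V₂)^n = 625 kPa.
W = (P₁V₁−P₂V₂)/(n−1) = (1530×8.07−625×14.9)/0.46 = 6600 J.
ΔU = nCvΔT = 1.56×29.7×(718−952) = -10800 J.
Q = ΔU + W = -4240 J.
Net over both steps: W = 6600 J, Q = 27600 J, ΔU = 21000 J.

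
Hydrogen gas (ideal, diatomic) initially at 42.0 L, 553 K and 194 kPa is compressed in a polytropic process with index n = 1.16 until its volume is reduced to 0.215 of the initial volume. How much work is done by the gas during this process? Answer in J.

-14200 J

n = P₁V₁/(RT₁) = 194×42.0/(8.314×553) = 1.77 mol.
Polytropic n=1.16: T₂ = T₁(V₁/V₂)^(n−1) = 553×(4.65)^0.16 = 707 K; P₂ = P₁(V₁/V₂)^n = 1150 kPa.
W = (P₁V₁−P₂V₂)/(n−1) = (194×42.0−1150×9.03)/0.16 = -14200 J.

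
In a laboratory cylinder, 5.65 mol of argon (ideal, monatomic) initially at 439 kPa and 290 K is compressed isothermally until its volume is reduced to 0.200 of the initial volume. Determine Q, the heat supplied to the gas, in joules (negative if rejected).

V₁ = nRT₁/P₁ = 5.65×8.314×290/439 = 31.0 L.
Isothermal: T stays 290 K; PV = const ⇒ V₂ = 6.21 L, P₂ = 2200 kPa.
ΔU = 0 (ideal gas, T constant).
W = nRT ln(V₂/V₁) = 5.65×8.314×290×ln(0.200) = -21900 J.
Q = ΔU + W = -21900 J.

-21900 J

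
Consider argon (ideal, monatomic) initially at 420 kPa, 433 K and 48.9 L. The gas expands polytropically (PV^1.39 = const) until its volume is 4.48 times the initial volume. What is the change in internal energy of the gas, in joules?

-13600 J

n = P₁V₁/(RT₁) = 420×48.9/(8.314×433) = 5.71 mol.
Polytropic n=1.39: T₂ = T₁(V₁/V₂)^(n−1) = 433×(0.223)^0.39 = 241 K; P₂ = P₁(V₁/V₂)^n = 52.2 kPa.
For an ideal gas ΔU = nCvΔT with Cv = (3/2)R = 12.5 J/(mol·K).
ΔU = 5.71×12.5×(241−433) = -13600 J.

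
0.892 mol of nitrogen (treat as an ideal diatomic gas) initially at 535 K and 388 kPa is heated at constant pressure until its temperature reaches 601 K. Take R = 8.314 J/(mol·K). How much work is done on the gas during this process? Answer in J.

V₁ = nRT₁/P₁ = 0.892×8.314×535/388 = 10.2 L.
Isobaric: P stays 388 kPa; V/T = const ⇒ T₂ = 601 K, V₂ = 11.5 L.
W = PΔV = 388×(11.5−10.2) kPa·L = 489 J.
Work done on the gas = −W_by = -489 J.

-489 J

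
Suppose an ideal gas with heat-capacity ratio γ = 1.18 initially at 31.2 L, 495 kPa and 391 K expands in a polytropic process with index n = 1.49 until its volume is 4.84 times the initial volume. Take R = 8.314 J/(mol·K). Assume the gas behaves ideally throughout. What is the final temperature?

Polytropic n=1.49: T₂ = T₁(V₁/V₂)^(n−1) = 391×(0.207)^0.49 = 181 K; P₂ = P₁(V₁/V₂)^n = 47.2 kPa.

181 K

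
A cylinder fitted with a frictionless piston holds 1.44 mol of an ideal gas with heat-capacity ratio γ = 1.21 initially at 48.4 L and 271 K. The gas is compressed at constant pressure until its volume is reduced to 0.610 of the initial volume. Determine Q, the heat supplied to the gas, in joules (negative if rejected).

P₁ = nRT₁/V₁ = 1.44×8.314×271/48.4 = 67.0 kPa.
Isobaric: P stays 67.0 kPa; V/T = const ⇒ T₂ = 165 K, V₂ = 29.5 L.
W = PΔV = 67.0×(29.5−48.4) kPa·L = -1270 J.
ΔU = nCvΔT = 1.44×39.6×(165−271) = -6030 J.
Q = ΔU + W = nCpΔT = -7290 J.

-7290 J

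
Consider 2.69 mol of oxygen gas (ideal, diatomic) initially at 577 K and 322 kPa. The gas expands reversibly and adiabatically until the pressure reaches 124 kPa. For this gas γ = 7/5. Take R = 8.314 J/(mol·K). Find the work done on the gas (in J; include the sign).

-7700 J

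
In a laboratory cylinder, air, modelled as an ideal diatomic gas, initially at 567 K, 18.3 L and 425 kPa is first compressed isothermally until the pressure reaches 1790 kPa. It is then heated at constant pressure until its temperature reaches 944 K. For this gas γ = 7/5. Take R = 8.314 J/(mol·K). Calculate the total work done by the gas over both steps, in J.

n = P₁V₁/(RT₁) = 425×18.3/(8.314×567) = 1.65 mol.
Step 1 — Isothermal: T stays 567 K; PV = const ⇒ V₂ = 4.34 L, P₂ = 1790 kPa.
ΔU = 0 (ideal gas, T constant).
W = nRT ln(V₂/V₁) = 1.65×8.314×567×ln(0.237) = -11200 J.
Q = ΔU + W = -11200 J.
State after step 1: P = 1790 kPa, V = 4.34 L, T = 567 K.
Step 2 — Isobaric: P stays 1790 kPa; V/T = const ⇒ T₂ = 944 K, V₂ = 7.23 L.
W = PΔV = 1790×(7.23−4.34) kPa·L = 5170 J.
ΔU = nCvΔT = 1.65×20.8×(944−567) = 12900 J.
Q = ΔU + W = nCpΔT = 18100 J.
Net over both steps: W = -6010 J, Q = 6920 J, ΔU = 12900 J.

-6010 J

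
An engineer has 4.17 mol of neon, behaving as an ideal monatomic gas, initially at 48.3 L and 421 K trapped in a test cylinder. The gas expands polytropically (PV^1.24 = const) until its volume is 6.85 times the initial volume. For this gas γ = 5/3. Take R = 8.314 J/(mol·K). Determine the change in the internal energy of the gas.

P₁ = nRT₁/V₁ = 4.17×8.314×421/48.3 = 302 kPa.
Polytropic n=1.24: T₂ = T₁(V₁/V₂)^(n−1) = 421×(0.146)^0.24 = 265 K; P₂ = P₁(V₁/V₂)^n = 27.8 kPa.
For an ideal gas ΔU = nCvΔT with Cv = (3/2)R = 12.5 J/(mol·K).
ΔU = 4.17×12.5×(265−421) = -8100 J.

-8100 J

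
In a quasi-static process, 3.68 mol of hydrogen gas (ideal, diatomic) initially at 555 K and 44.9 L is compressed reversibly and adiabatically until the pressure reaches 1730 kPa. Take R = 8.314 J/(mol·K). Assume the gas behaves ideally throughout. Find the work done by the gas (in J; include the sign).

-23100 J

P₁ = nRT₁/V₁ = 3.68×8.314×555/44.9 = 378 kPa.
Adiabatic: T₂/T₁ = (P₂/P₁)^((γ−1)/γ) ⇒ T₂ = 555×(4.57)^0.286 = 857 K; V₂ = 15.2 L.
ΔU = nCvΔT = 3.68×20.8×(857−555) = 23100 J.
Q = 0 for an adiabatic process, so W = −ΔU = -23100 J.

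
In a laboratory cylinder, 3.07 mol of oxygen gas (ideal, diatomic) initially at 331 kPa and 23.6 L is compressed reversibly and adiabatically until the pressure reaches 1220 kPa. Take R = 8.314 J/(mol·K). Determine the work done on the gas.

8820 J

T₁ = P₁V₁/(nR) = 331×23.6/(3.07×8.314) = 306 K.
Adiabatic: T₂/T₁ = (P₂/P₁)^((γ−1)/γ) ⇒ T₂ = 306×(3.69)^0.286 = 444 K; V₂ = 9.29 L.
ΔU = nCvΔT = 3.07×20.8×(444−306) = 8820 J.
Q = 0 for an adiabatic process, so W = −ΔU = -8820 J.
Work done on the gas = −W_by = 8820 J.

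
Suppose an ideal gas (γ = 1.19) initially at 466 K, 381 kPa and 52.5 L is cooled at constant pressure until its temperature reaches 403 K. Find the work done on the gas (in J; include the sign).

n = P₁V₁/(RT₁) = 381×52.5/(8.314×466) = 5.16 mol.
Isobaric: P stays 381 kPa; V/T = const ⇒ T₂ = 403 K, V₂ = 45.4 L.
W = PΔV = 381×(45.4−52.5) kPa·L = -2700 J.
Work done on the gas = −W_by = 2700 J.

2700 J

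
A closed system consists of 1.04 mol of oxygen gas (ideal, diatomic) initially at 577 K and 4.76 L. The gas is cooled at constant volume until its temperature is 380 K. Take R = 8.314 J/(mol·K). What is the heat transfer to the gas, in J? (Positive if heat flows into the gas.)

-4260 J

P₁ = nRT₁/V₁ = 1.04×8.314×577/4.76 = 1050 kPa.
Isochoric: V stays 4.76 L; P/T = const ⇒ T₂ = 380 K, P₂ = 690 kPa.
W = 0 (no volume change).
ΔU = nCvΔT = 1.04×20.8×(380−577) = -4260 J.
Q = ΔU = -4260 J.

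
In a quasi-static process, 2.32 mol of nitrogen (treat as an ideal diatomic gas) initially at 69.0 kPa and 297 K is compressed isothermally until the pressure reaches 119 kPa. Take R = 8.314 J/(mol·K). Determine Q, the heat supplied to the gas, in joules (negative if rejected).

V₁ = nRT₁/P₁ = 2.32×8.314×297/69.0 = 83.0 L.
Isothermal: T stays 297 K; PV = const ⇒ V₂ = 48.1 L, P₂ = 119 kPa.
ΔU = 0 (ideal gas, T constant).
W = nRT ln(V₂/V₁) = 2.32×8.314×297×ln(0.580) = -3120 J.
Q = ΔU + W = -3120 J.

-3120 J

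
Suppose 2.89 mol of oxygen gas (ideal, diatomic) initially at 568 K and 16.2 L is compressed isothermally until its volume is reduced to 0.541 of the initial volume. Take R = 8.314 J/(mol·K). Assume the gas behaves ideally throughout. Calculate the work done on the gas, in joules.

P₁ = nRT₁/V₁ = 2.89×8.314×568/16.2 = 842 kPa.
Isothermal: T stays 568 K; PV = const ⇒ V₂ = 8.76 L, P₂ = 1560 kPa.
W = nRT ln(V₂/V₁) = 2.89×8.314×568×ln(0.541) = -8380 J.
Work done on the gas = −W_by = 8380 J.

8380 J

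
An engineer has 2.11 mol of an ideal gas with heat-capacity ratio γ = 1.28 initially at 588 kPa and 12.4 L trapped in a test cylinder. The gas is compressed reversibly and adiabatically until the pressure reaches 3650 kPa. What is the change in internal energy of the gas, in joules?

12800 J

T₁ = P₁V₁/(nR) = 588×12.4/(2.11×8.314) = 416 K.
Adiabatic: T₂/T₁ = (P₂/P₁)^((γ−1)/γ) ⇒ T₂ = 416×(6.21)^0.219 = 620 K; V₂ = 2.98 L.
For an ideal gas ΔU = nCvΔT with Cv = R/(γ−1) = 29.7 J/(mol·K).
ΔU = 2.11×29.7×(620−416) = 12800 J.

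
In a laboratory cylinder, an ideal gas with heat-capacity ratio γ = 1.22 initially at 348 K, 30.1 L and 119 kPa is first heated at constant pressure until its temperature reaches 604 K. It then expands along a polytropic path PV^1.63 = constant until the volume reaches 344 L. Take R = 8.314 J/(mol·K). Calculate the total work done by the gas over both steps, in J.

9490 J

n = P₁V₁/(RT₁) = 119×30.1/(8.314×348) = 1.24 mol.
Step 1 — Isobaric: P stays 119 kPa; V/T = const ⇒ T₂ = 604 K, V₂ = 52.2 L.
W = PΔV = 119×(52.2−30.1) kPa·L = 2630 J.
ΔU = nCvΔT = 1.24×37.8×(604−348) = 12000 J.
Q = ΔU + W = nCpΔT = 14600 J.
State after step 1: P = 119 kPa, V = 52.2 L, T = 604 K.
Step 2 — Polytropic n=1.63: T₂ = T₁(V₁/V₂)^(n−1) = 604×(0.152)^0.63 = 184 K; P₂ = P₁(V₁/V₂)^n = 5.51 kPa.
W = (P₁V₁−P₂V₂)/(n−1) = (119×52.2−5.51×344)/0.63 = 6860 J.
ΔU = nCvΔT = 1.24×37.8×(184−604) = -19600 J.
Q = ΔU + W = -12800 J.
Net over both steps: W = 9490 J, Q = 1830 J, ΔU = -7660 J.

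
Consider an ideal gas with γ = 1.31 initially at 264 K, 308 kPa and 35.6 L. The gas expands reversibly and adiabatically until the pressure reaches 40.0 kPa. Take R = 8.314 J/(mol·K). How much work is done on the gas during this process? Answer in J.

-13600 J

n = P₁V₁/(RT₁) = 308×35.6/(8.314×264) = 5.00 mol.
Adiabatic: T₂/T₁ = (P₂/P₁)^((γ−1)/γ) ⇒ T₂ = 264×(0.130)^0.237 = 163 K; V₂ = 169 L.
ΔU = nCvΔT = 5.00×26.8×(163−264) = -13600 J.
Q = 0 for an adiabatic process, so W = −ΔU = 13600 J.
Work done on the gas = −W_by = -13600 J.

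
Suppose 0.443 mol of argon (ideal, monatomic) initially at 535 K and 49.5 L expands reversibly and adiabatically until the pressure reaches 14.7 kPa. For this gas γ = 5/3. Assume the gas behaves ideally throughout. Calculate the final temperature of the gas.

P₁ = nRT₁/V₁ = 0.443×8.314×535/49.5 = 39.8 kPa.
Adiabatic: T₂/T₁ = (P₂/P₁)^((γ−1)/γ) ⇒ T₂ = 535×(0.369)^0.400 = 359 K; V₂ = 90.0 L.

359 K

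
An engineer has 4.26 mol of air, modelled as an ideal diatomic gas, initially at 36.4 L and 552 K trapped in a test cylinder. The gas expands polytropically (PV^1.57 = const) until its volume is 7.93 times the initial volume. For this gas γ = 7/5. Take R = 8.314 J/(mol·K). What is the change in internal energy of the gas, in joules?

-33900 J

P₁ = nRT₁/V₁ = 4.26×8.314×552/36.4 = 537 kPa.
Polytropic n=1.57: T₂ = T₁(V₁/V₂)^(n−1) = 552×(0.126)^0.57 = 170 K; P₂ = P₁(V₁/V₂)^n = 20.8 kPa.
For an ideal gas ΔU = nCvΔT with Cv = (5/2)R = 20.8 J/(mol·K).
ΔU = 4.26×20.8×(170−552) = -33900 J.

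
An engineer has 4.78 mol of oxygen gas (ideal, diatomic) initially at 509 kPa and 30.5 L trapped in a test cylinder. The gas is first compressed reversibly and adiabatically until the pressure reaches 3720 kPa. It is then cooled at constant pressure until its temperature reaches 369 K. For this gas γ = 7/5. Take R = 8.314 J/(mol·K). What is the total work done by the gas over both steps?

-42400 J

T₁ = P₁V₁/(nR) = 509×30.5/(4.78×8.314) = 391 K.
Step 1 — Adiabatic: T₂/T₁ = (P₂/P₁)^((γ−1)/γ) ⇒ T₂ = 391×(7.31)^0.286 = 690 K; V₂ = 7.37 L.
ΔU = nCvΔT = 4.78×20.8×(690−391) = 29700 J.
Q = 0 for an adiabatic process, so W = −ΔU = -29700 J.
State after step 1: P = 3720 kPa, V = 7.37 L, T = 690 K.
Step 2 — Isobaric: P stays 3720 kPa; V/T = const ⇒ T₂ = 369 K, V₂ = 3.94 L.
W = PΔV = 3720×(3.94−7.37) kPa·L = -12700 J.
ΔU = nCvΔT = 4.78×20.8×(369−690) = -31900 J.
Q = ΔU + W = nCpΔT = -44600 J.
Net over both steps: W = -42400 J, Q = -44600 J, ΔU = -2150 J.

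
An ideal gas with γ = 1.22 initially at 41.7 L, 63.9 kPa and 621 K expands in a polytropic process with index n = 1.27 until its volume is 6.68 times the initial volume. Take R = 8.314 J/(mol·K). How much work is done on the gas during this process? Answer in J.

n = P₁V₁/(RT₁) = 63.9×41.7/(8.314×621) = 0.516 mol.
Polytropic n=1.27: T₂ = T₁(V₁/V₂)^(n−1) = 621×(0.150)^0.27 = 372 K; P₂ = P₁(V₁/V₂)^n = 5.73 kPa.
W = (P₁V₁−P₂V₂)/(n−1) = (63.9×41.7−5.73×279)/0.27 = 3960 J.
Work done on the gas = −W_by = -3960 J.

-3960 J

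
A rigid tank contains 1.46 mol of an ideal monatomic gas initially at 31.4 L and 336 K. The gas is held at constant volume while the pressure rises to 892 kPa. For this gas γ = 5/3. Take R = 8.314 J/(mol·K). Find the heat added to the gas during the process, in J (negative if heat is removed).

P₁ = nRT₁/V₁ = 1.46×8.314×336/31.4 = 130 kPa.
Isochoric: V stays 31.4 L; P/T = const ⇒ T₂ = 2310 K, P₂ = 892 kPa.
W = 0 (no volume change).
ΔU = nCvΔT = 1.46×12.5×(2310−336) = 35900 J.
Q = ΔU = 35900 J.

35900 J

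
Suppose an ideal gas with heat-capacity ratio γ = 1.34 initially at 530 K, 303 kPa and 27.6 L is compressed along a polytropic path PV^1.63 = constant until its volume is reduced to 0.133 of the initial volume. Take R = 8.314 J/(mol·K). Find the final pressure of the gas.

Polytropic n=1.63: T₂ = T₁(V₁/V₂)^(n−1) = 530×(7.52)^0.63 = 1890 K; P₂ = P₁(V₁/V₂)^n = 8120 kPa.

8120 kPa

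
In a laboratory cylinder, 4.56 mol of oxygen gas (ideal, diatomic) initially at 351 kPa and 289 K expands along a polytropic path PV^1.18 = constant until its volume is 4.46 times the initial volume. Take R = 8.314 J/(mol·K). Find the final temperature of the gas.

221 K

V₁ = nRT₁/P₁ = 4.56×8.314×289/351 = 31.2 L.
Polytropic n=1.18: T₂ = T₁(V₁/V₂)^(n−1) = 289×(0.224)^0.18 = 221 K; P₂ = P₁(V₁/V₂)^n = 60.1 kPa.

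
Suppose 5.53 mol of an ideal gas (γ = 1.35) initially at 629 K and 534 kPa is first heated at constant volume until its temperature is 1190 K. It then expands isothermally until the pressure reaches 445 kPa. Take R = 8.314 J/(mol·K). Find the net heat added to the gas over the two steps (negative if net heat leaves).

119000 J

V₁ = nRT₁/P₁ = 5.53×8.314×629/534 = 54.2 L.
Step 1 — Isochoric: V stays 54.2 L; P/T = const ⇒ T₂ = 1190 K, P₂ = 1010 kPa.
W = 0 (no volume change).
ΔU = nCvΔT = 5.53×23.8×(1190−629) = 73700 J.
Q = ΔU = 73700 J.
State after step 1: P = 1010 kPa, V = 54.2 L, T = 1190 K.
Step 2 — Isothermal: T stays 1190 K; PV = const ⇒ V₂ = 123 L, P₂ = 445 kPa.
ΔU = 0 (ideal gas, T constant).
W = nRT ln(V₂/V₁) = 5.53×8.314×1190×ln(2.27) = 44900 J.
Q = ΔU + W = 44900 J.
Net over both steps: W = 44900 J, Q = 119000 J, ΔU = 73700 J.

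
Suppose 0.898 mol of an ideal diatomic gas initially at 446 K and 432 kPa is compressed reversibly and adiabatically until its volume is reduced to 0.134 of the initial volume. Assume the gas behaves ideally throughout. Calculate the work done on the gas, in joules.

V₁ = nRT₁/P₁ = 0.898×8.314×446/432 = 7.71 L.
Adiabatic: TV^(γ−1) = const ⇒ T₂ = 446×(7.46)^0.400 = 997 K; PV^γ = const ⇒ P₂ = 7200 kPa.
ΔU = nCvΔT = 0.898×20.8×(997−446) = 10300 J.
Q = 0 for an adiabatic process, so W = −ΔU = -10300 J.
Work done on the gas = −W_by = 10300 J.

10300 J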